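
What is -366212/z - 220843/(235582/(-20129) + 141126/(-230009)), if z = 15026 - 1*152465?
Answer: 140548168423404176701/7837693376114988 ≈ 17932.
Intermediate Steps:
z = -137439 (z = 15026 - 152465 = -137439)
-366212/z - 220843/(235582/(-20129) + 141126/(-230009)) = -366212/(-137439) - 220843/(235582/(-20129) + 141126/(-230009)) = -366212*(-1/137439) - 220843/(235582*(-1/20129) + 141126*(-1/230009)) = 366212/137439 - 220843/(-235582/20129 - 141126/230009) = 366212/137439 - 220843/(-57026705492/4629851161) = 366212/137439 - 220843*(-4629851161/57026705492) = 366212/137439 + 1022470219948723/57026705492 = 140548168423404176701/7837693376114988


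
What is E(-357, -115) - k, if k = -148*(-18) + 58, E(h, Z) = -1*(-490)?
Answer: -2232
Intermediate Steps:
E(h, Z) = 490
k = 2722 (k = 2664 + 58 = 2722)
E(-357, -115) - k = 490 - 1*2722 = 490 - 2722 = -2232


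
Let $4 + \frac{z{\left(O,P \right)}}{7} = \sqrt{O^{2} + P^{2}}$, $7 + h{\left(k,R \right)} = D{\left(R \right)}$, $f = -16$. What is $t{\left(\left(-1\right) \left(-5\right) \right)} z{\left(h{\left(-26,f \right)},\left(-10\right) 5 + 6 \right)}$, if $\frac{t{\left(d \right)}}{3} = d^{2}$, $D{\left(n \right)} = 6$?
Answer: $-2100 + 525 \sqrt{1937} \approx 21006.0$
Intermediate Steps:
$h{\left(k,R \right)} = -1$ ($h{\left(k,R \right)} = -7 + 6 = -1$)
$t{\left(d \right)} = 3 d^{2}$
$z{\left(O,P \right)} = -28 + 7 \sqrt{O^{2} + P^{2}}$
$t{\left(\left(-1\right) \left(-5\right) \right)} z{\left(h{\left(-26,f \right)},\left(-10\right) 5 + 6 \right)} = 3 \left(\left(-1\right) \left(-5\right)\right)^{2} \left(-28 + 7 \sqrt{\left(-1\right)^{2} + \left(\left(-10\right) 5 + 6\right)^{2}}\right) = 3 \cdot 5^{2} \left(-28 + 7 \sqrt{1 + \left(-50 + 6\right)^{2}}\right) = 3 \cdot 25 \left(-28 + 7 \sqrt{1 + \left(-44\right)^{2}}\right) = 75 \left(-28 + 7 \sqrt{1 + 1936}\right) = 75 \left(-28 + 7 \sqrt{1937}\right) = -2100 + 525 \sqrt{1937}$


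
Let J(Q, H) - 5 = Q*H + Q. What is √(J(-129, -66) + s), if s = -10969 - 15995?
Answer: I*√18574 ≈ 136.29*I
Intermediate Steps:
J(Q, H) = 5 + Q + H*Q (J(Q, H) = 5 + (Q*H + Q) = 5 + (H*Q + Q) = 5 + (Q + H*Q) = 5 + Q + H*Q)
s = -26964
√(J(-129, -66) + s) = √((5 - 129 - 66*(-129)) - 26964) = √((5 - 129 + 8514) - 26964) = √(8390 - 26964) = √(-18574) = I*√18574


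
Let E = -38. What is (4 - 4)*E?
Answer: 0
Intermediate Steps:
(4 - 4)*E = (4 - 4)*(-38) = 0*(-38) = 0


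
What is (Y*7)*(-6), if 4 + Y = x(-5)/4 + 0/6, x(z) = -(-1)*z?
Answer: 441/2 ≈ 220.50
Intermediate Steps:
x(z) = z
Y = -21/4 (Y = -4 + (-5/4 + 0/6) = -4 + (-5*¼ + 0*(⅙)) = -4 + (-5/4 + 0) = -4 - 5/4 = -21/4 ≈ -5.2500)
(Y*7)*(-6) = -21/4*7*(-6) = -147/4*(-6) = 441/2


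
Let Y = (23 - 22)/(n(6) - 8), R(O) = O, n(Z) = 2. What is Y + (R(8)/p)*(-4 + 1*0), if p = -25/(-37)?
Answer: -7129/150 ≈ -47.527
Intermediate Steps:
Y = -⅙ (Y = (23 - 22)/(2 - 8) = 1/(-6) = 1*(-⅙) = -⅙ ≈ -0.16667)
p = 25/37 (p = -25*(-1/37) = 25/37 ≈ 0.67568)
Y + (R(8)/p)*(-4 + 1*0) = -⅙ + (8/(25/37))*(-4 + 1*0) = -⅙ + (8*(37/25))*(-4 + 0) = -⅙ + (296/25)*(-4) = -⅙ - 1184/25 = -7129/150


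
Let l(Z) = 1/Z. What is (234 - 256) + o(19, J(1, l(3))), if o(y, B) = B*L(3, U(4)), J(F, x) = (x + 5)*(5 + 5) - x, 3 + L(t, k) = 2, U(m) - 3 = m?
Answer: -75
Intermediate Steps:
U(m) = 3 + m
l(Z) = 1/Z
L(t, k) = -1 (L(t, k) = -3 + 2 = -1)
J(F, x) = 50 + 9*x (J(F, x) = (5 + x)*10 - x = (50 + 10*x) - x = 50 + 9*x)
o(y, B) = -B (o(y, B) = B*(-1) = -B)
(234 - 256) + o(19, J(1, l(3))) = (234 - 256) - (50 + 9/3) = -22 - (50 + 9*(⅓)) = -22 - (50 + 3) = -22 - 1*53 = -22 - 53 = -75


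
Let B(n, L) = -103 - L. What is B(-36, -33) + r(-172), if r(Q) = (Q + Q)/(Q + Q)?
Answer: -69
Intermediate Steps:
r(Q) = 1 (r(Q) = (2*Q)/((2*Q)) = (2*Q)*(1/(2*Q)) = 1)
B(-36, -33) + r(-172) = (-103 - 1*(-33)) + 1 = (-103 + 33) + 1 = -70 + 1 = -69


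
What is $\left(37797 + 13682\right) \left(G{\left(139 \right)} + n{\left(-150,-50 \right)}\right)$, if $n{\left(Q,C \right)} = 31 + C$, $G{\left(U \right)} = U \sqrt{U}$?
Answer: $-978101 + 7155581 \sqrt{139} \approx 8.3385 \cdot 10^{7}$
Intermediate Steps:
$G{\left(U \right)} = U^{\frac{3}{2}}$
$\left(37797 + 13682\right) \left(G{\left(139 \right)} + n{\left(-150,-50 \right)}\right) = \left(37797 + 13682\right) \left(139^{\frac{3}{2}} + \left(31 - 50\right)\right) = 51479 \left(139 \sqrt{139} - 19\right) = 51479 \left(-19 + 139 \sqrt{139}\right) = -978101 + 7155581 \sqrt{139}$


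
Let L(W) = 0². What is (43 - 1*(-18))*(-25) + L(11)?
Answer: -1525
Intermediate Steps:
L(W) = 0
(43 - 1*(-18))*(-25) + L(11) = (43 - 1*(-18))*(-25) + 0 = (43 + 18)*(-25) + 0 = 61*(-25) + 0 = -1525 + 0 = -1525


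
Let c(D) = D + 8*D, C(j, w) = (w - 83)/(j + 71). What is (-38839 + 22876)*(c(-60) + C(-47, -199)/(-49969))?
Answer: 1722934367259/199876 ≈ 8.6200e+6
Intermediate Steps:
C(j, w) = (-83 + w)/(71 + j)
c(D) = 9*D
(-38839 + 22876)*(c(-60) + C(-47, -199)/(-49969)) = (-38839 + 22876)*(9*(-60) + ((-83 - 199)/(71 - 47))/(-49969)) = -15963*(-540 + (-282/24)*(-1/49969)) = -15963*(-540 + ((1/24)*(-282))*(-1/49969)) = -15963*(-540 - 47/4*(-1/49969)) = -15963*(-540 + 47/199876) = -15963*(-107932993/199876) = 1722934367259/199876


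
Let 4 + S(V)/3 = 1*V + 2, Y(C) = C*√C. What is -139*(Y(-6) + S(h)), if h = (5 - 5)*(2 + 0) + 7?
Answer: -2085 + 834*I*√6 ≈ -2085.0 + 2042.9*I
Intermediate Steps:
Y(C) = C^(3/2)
h = 7 (h = 0*2 + 7 = 0 + 7 = 7)
S(V) = -6 + 3*V (S(V) = -12 + 3*(1*V + 2) = -12 + 3*(V + 2) = -12 + 3*(2 + V) = -12 + (6 + 3*V) = -6 + 3*V)
-139*(Y(-6) + S(h)) = -139*((-6)^(3/2) + (-6 + 3*7)) = -139*(-6*I*√6 + (-6 + 21)) = -139*(-6*I*√6 + 15) = -139*(15 - 6*I*√6) = -2085 + 834*I*√6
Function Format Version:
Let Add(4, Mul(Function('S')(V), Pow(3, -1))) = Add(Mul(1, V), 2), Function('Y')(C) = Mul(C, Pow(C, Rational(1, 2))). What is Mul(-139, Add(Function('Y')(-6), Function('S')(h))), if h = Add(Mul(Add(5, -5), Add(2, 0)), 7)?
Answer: Add(-2085, Mul(834, I, Pow(6, Rational(1, 2)))) ≈ Add(-2085.0, Mul(2042.9, I))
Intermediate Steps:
Function('Y')(C) = Pow(C, Rational(3, 2))
h = 7 (h = Add(Mul(0, 2), 7) = Add(0, 7) = 7)
Function('S')(V) = Add(-6, Mul(3, V)) (Function('S')(V) = Add(-12, Mul(3, Add(Mul(1, V), 2))) = Add(-12, Mul(3, Add(V, 2))) = Add(-12, Mul(3, Add(2, V))) = Add(-12, Add(6, Mul(3, V))) = Add(-6, Mul(3, V)))
Mul(-139, Add(Function('Y')(-6), Function('S')(h))) = Mul(-139, Add(Pow(-6, Rational(3, 2)), Add(-6, Mul(3, 7)))) = Mul(-139, Add(Mul(-6, I, Pow(6, Rational(1, 2))), Add(-6, 21))) = Mul(-139, Add(Mul(-6, I, Pow(6, Rational(1, 2))), 15)) = Mul(-139, Add(15, Mul(-6, I, Pow(6, Rational(1, 2))))) = Add(-2085, Mul(834, I, Pow(6, Rational(1, 2))))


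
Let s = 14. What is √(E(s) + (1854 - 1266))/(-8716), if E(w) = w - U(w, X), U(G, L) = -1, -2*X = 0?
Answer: -3*√67/8716 ≈ -0.0028174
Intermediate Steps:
X = 0 (X = -½*0 = 0)
E(w) = 1 + w (E(w) = w - 1*(-1) = w + 1 = 1 + w)
√(E(s) + (1854 - 1266))/(-8716) = √((1 + 14) + (1854 - 1266))/(-8716) = √(15 + 588)*(-1/8716) = √603*(-1/8716) = (3*√67)*(-1/8716) = -3*√67/8716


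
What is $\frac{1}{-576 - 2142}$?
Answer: $- \frac{1}{2718} \approx -0.00036792$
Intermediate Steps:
$\frac{1}{-576 - 2142} = \frac{1}{-2718} = - \frac{1}{2718}$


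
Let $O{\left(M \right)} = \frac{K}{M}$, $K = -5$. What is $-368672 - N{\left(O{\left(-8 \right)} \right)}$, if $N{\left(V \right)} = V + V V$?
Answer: $- \frac{23595073}{64} \approx -3.6867 \cdot 10^{5}$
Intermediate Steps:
$O{\left(M \right)} = - \frac{5}{M}$
$N{\left(V \right)} = V + V^{2}$
$-368672 - N{\left(O{\left(-8 \right)} \right)} = -368672 - - \frac{5}{-8} \left(1 - \frac{5}{-8}\right) = -368672 - \left(-5\right) \left(- \frac{1}{8}\right) \left(1 - - \frac{5}{8}\right) = -368672 - \frac{5 \left(1 + \frac{5}{8}\right)}{8} = -368672 - \frac{5}{8} \cdot \frac{13}{8} = -368672 - \frac{65}{64} = - \frac{23595073}{64}$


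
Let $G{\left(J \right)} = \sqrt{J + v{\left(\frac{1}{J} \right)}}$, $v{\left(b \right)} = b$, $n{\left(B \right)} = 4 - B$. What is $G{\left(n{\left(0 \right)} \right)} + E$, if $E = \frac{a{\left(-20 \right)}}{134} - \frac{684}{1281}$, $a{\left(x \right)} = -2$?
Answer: $- \frac{15703}{28609} + \frac{\sqrt{17}}{2} \approx 1.5127$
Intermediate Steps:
$G{\left(J \right)} = \sqrt{J + \frac{1}{J}}$
$E = - \frac{15703}{28609}$ ($E = - \frac{2}{134} - \frac{684}{1281} = \left(-2\right) \frac{1}{134} - \frac{228}{427} = - \frac{1}{67} - \frac{228}{427} = - \frac{15703}{28609} \approx -0.54888$)
$G{\left(n{\left(0 \right)} \right)} + E = \sqrt{\left(4 - 0\right) + \frac{1}{4 - 0}} - \frac{15703}{28609} = \sqrt{\left(4 + 0\right) + \frac{1}{4 + 0}} - \frac{15703}{28609} = \sqrt{4 + \frac{1}{4}} - \frac{15703}{28609} = \sqrt{\frac{17}{4}} - \frac{15703}{28609} = \frac{\sqrt{17}}{2} - \frac{15703}{28609} = - \frac{15703}{28609} + \frac{\sqrt{17}}{2}$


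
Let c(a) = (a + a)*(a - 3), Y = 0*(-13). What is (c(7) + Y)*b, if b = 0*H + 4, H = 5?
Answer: 224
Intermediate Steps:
Y = 0
c(a) = 2*a*(-3 + a) (c(a) = (2*a)*(-3 + a) = 2*a*(-3 + a))
b = 4 (b = 0*5 + 4 = 0 + 4 = 4)
(c(7) + Y)*b = (2*7*(-3 + 7) + 0)*4 = (2*7*4 + 0)*4 = (56 + 0)*4 = 56*4 = 224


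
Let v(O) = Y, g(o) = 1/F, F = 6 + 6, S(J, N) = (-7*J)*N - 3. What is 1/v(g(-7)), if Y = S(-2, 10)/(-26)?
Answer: -26/137 ≈ -0.18978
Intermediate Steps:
S(J, N) = -3 - 7*J*N (S(J, N) = -7*J*N - 3 = -3 - 7*J*N)
F = 12
g(o) = 1/12
Y = -137/26 (Y = (-3 - 7*(-2)*10)/(-26) = (-3 + 140)*(-1/26) = 137*(-1/26) = -137/26 ≈ -5.2692)
v(O) = -137/26
1/v(g(-7)) = 1/(-137/26) = -26/137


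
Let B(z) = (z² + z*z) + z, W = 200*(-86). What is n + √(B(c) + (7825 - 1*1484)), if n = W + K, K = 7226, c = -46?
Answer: -9974 + 11*√87 ≈ -9871.4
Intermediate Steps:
W = -17200
B(z) = z + 2*z² (B(z) = (z² + z²) + z = 2*z² + z = z + 2*z²)
n = -9974 (n = -17200 + 7226 = -9974)
n + √(B(c) + (7825 - 1*1484)) = -9974 + √(-46*(1 + 2*(-46)) + (7825 - 1*1484)) = -9974 + √(-46*(1 - 92) + (7825 - 1484)) = -9974 + √(-46*(-91) + 6341) = -9974 + √(4186 + 6341) = -9974 + √10527 = -9974 + 11*√87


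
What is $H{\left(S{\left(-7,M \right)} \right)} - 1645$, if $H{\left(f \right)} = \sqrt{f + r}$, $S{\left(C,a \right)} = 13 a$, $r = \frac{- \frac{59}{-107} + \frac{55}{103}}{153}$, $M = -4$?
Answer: $-1645 + \frac{i \sqrt{16425796905698}}{562071} \approx -1645.0 + 7.2106 i$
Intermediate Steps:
$r = \frac{11962}{1686213}$ ($r = \left(\left(-59\right) \left(- \frac{1}{107}\right) + 55 \cdot \frac{1}{103}\right) \frac{1}{153} = \left(\frac{59}{107} + \frac{55}{103}\right) \frac{1}{153} = \frac{11962}{11021} \cdot \frac{1}{153} = \frac{11962}{1686213} \approx 0.007094$)
$H{\left(f \right)} = \sqrt{\frac{11962}{1686213} + f}$ ($H{\left(f \right)} = \sqrt{f + \frac{11962}{1686213}} = \sqrt{\frac{11962}{1686213} + f}$)
$H{\left(S{\left(-7,M \right)} \right)} - 1645 = \frac{\sqrt{2241164434 + 315923809041 \cdot 13 \left(-4\right)}}{562071} - 1645 = \frac{\sqrt{2241164434 + 315923809041 \left(-52\right)}}{562071} - 1645 = \frac{\sqrt{2241164434 - 16428038070132}}{562071} - 1645 = \frac{\sqrt{-16425796905698}}{562071} - 1645 = \frac{i \sqrt{16425796905698}}{562071} - 1645 = -1645 + \frac{i \sqrt{16425796905698}}{562071}$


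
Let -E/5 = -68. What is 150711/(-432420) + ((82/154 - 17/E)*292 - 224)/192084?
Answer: -15498984703/44414542865 ≈ -0.34896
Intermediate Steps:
E = 340 (E = -5*(-68) = 340)
150711/(-432420) + ((82/154 - 17/E)*292 - 224)/192084 = 150711/(-432420) + ((82/154 - 17/340)*292 - 224)/192084 = 150711*(-1/432420) + ((82*(1/154) - 17*1/340)*292 - 224)*(1/192084) = -50237/144140 + ((41/77 - 1/20)*292 - 224)*(1/192084) = -50237/144140 + ((743/1540)*292 - 224)*(1/192084) = -50237/144140 + (54239/385 - 224)*(1/192084) = -50237/144140 - 32001/385*1/192084 = -50237/144140 - 10667/24650780 = -15498984703/44414542865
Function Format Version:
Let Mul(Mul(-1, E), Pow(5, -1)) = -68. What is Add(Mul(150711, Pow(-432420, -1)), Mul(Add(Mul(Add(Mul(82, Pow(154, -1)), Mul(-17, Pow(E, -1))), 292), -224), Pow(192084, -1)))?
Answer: Rational(-15498984703, 44414542865) ≈ -0.34896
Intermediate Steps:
E = 340 (E = Mul(-5, -68) = 340)
Add(Mul(150711, Pow(-432420, -1)), Mul(Add(Mul(Add(Mul(82, Pow(154, -1)), Mul(-17, Pow(E, -1))), 292), -224), Pow(192084, -1))) = Add(Mul(150711, Pow(-432420, -1)), Mul(Add(Mul(Add(Mul(82, Pow(154, -1)), Mul(-17, Pow(340, -1))), 292), -224), Pow(192084, -1))) = Add(Mul(150711, Rational(-1, 432420)), Mul(Add(Mul(Add(Mul(82, Rational(1, 154)), Mul(-17, Rational(1, 340))), 292), -224), Rational(1, 192084))) = Add(Rational(-50237, 144140), Mul(Add(Mul(Add(Rational(41, 77), Rational(-1, 20)), 292), -224), Rational(1, 192084))) = Add(Rational(-50237, 144140), Mul(Add(Mul(Rational(743, 1540), 292), -224), Rational(1, 192084))) = Add(Rational(-50237, 144140), Mul(Add(Rational(54239, 385), -224), Rational(1, 192084))) = Add(Rational(-50237, 144140), Mul(Rational(-32001, 385), Rational(1, 192084))) = Add(Rational(-50237, 144140), Rational(-10667, 24650780)) = Rational(-15498984703, 44414542865)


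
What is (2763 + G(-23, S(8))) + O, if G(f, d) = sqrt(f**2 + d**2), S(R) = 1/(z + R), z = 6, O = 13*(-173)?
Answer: 514 + sqrt(103685)/14 ≈ 537.00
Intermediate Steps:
O = -2249
S(R) = 1/(6 + R)
G(f, d) = sqrt(d**2 + f**2)
(2763 + G(-23, S(8))) + O = (2763 + sqrt((1/(6 + 8))**2 + (-23)**2)) - 2249 = (2763 + sqrt((1/14)**2 + 529)) - 2249 = (2763 + sqrt(1/196 + 529)) - 2249 = (2763 + sqrt(103685/196)) - 2249 = (2763 + sqrt(103685)/14) - 2249 = 514 + sqrt(103685)/14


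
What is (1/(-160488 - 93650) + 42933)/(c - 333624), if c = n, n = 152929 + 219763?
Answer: 10910906753/9928663384 ≈ 1.0989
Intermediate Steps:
n = 372692
c = 372692
(1/(-160488 - 93650) + 42933)/(c - 333624) = (1/(-160488 - 93650) + 42933)/(372692 - 333624) = (1/(-254138) + 42933)/39068 = (-1/254138 + 42933)*(1/39068) = (10910906753/254138)*(1/39068) = 10910906753/9928663384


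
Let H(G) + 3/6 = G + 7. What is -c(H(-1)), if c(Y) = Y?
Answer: -11/2 ≈ -5.5000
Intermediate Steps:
H(G) = 13/2 + G (H(G) = -1/2 + (G + 7) = -1/2 + (7 + G) = 13/2 + G)
-c(H(-1)) = -(13/2 - 1) = -1*11/2 = -11/2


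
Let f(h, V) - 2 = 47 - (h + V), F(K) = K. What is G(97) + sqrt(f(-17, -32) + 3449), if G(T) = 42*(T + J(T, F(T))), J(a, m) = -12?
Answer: 3570 + sqrt(3547) ≈ 3629.6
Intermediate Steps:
G(T) = -504 + 42*T (G(T) = 42*(T - 12) = 42*(-12 + T) = -504 + 42*T)
f(h, V) = 49 - V - h (f(h, V) = 2 + (47 - (h + V)) = 2 + (47 - (V + h)) = 2 + (47 + (-V - h)) = 2 + (47 - V - h) = 49 - V - h)
G(97) + sqrt(f(-17, -32) + 3449) = (-504 + 42*97) + sqrt((49 - 1*(-32) - 1*(-17)) + 3449) = (-504 + 4074) + sqrt((49 + 32 + 17) + 3449) = 3570 + sqrt(98 + 3449) = 3570 + sqrt(3547)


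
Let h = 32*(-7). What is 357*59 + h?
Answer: 20839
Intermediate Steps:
h = -224
357*59 + h = 357*59 - 224 = 21063 - 224 = 20839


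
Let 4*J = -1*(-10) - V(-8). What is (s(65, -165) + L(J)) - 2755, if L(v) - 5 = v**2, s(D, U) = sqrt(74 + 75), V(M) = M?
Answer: -10919/4 + sqrt(149) ≈ -2717.5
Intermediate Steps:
J = 9/2 (J = (-1*(-10) - 1*(-8))/4 = (10 + 8)/4 = (1/4)*18 = 9/2 ≈ 4.5000)
s(D, U) = sqrt(149)
L(v) = 5 + v**2
(s(65, -165) + L(J)) - 2755 = (sqrt(149) + (5 + (9/2)**2)) - 2755 = (sqrt(149) + (5 + 81/4)) - 2755 = (sqrt(149) + 101/4) - 2755 = (101/4 + sqrt(149)) - 2755 = -10919/4 + sqrt(149)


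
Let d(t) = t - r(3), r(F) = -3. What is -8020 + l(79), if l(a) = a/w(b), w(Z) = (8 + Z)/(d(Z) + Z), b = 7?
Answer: -118957/15 ≈ -7930.5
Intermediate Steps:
d(t) = 3 + t (d(t) = t - 1*(-3) = t + 3 = 3 + t)
w(Z) = (8 + Z)/(3 + 2*Z) (w(Z) = (8 + Z)/((3 + Z) + Z) = (8 + Z)/(3 + 2*Z))
l(a) = 17*a/15 (l(a) = a/(((8 + 7)/(3 + 2*7))) = a/((15/(3 + 14))) = a/((15/17)) = a/(((1/17)*15)) = a/(15/17) = a*(17/15) = 17*a/15)
-8020 + l(79) = -8020 + (17/15)*79 = -8020 + 1343/15 = -118957/15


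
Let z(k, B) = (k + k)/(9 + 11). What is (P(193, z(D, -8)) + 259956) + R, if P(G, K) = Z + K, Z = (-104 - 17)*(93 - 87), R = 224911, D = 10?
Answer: 484142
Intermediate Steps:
Z = -726 (Z = -121*6 = -726)
z(k, B) = k/10 (z(k, B) = (2*k)/20 = (2*k)*(1/20) = k/10)
P(G, K) = -726 + K
(P(193, z(D, -8)) + 259956) + R = ((-726 + (1/10)*10) + 259956) + 224911 = ((-726 + 1) + 259956) + 224911 = (-725 + 259956) + 224911 = 259231 + 224911 = 484142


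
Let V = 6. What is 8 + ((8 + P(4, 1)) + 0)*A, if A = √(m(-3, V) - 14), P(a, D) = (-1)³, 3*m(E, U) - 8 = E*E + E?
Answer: 8 + 14*I*√21/3 ≈ 8.0 + 21.385*I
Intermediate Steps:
m(E, U) = 8/3 + E/3 + E²/3 (m(E, U) = 8/3 + (E*E + E)/3 = 8/3 + (E² + E)/3 = 8/3 + (E + E²)/3 = 8/3 + (E/3 + E²/3) = 8/3 + E/3 + E²/3)
P(a, D) = -1
A = 2*I*√21/3 (A = √((8/3 + (⅓)*(-3) + (⅓)*(-3)²) - 14) = √((8/3 - 1 + (⅓)*9) - 14) = √((8/3 - 1 + 3) - 14) = √(14/3 - 14) = √(-28/3) = 2*I*√21/3 ≈ 3.055*I)
8 + ((8 + P(4, 1)) + 0)*A = 8 + ((8 - 1) + 0)*(2*I*√21/3) = 8 + (7 + 0)*(2*I*√21/3) = 8 + 7*(2*I*√21/3) = 8 + 14*I*√21/3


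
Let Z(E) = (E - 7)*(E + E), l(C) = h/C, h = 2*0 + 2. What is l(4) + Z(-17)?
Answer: 1633/2 ≈ 816.50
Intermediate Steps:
h = 2 (h = 0 + 2 = 2)
l(C) = 2/C
Z(E) = 2*E*(-7 + E) (Z(E) = (-7 + E)*(2*E) = 2*E*(-7 + E))
l(4) + Z(-17) = 2/4 + 2*(-17)*(-7 - 17) = 2*(1/4) + 2*(-17)*(-24) = 1/2 + 816 = 1633/2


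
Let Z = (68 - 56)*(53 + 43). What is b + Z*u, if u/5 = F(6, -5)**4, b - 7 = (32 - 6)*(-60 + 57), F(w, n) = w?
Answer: 7464889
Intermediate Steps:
b = -71 (b = 7 + (32 - 6)*(-60 + 57) = 7 + 26*(-3) = 7 - 78 = -71)
Z = 1152 (Z = 12*96 = 1152)
u = 6480 (u = 5*6**4 = 5*1296 = 6480)
b + Z*u = -71 + 1152*6480 = -71 + 7464960 = 7464889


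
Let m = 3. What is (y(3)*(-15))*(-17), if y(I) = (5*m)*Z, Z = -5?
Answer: -19125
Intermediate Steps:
y(I) = -75 (y(I) = (5*3)*(-5) = 15*(-5) = -75)
(y(3)*(-15))*(-17) = -75*(-15)*(-17) = 1125*(-17) = -19125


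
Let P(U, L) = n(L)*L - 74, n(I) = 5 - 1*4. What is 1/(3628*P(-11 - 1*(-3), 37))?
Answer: -1/134236 ≈ -7.4496e-6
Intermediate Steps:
n(I) = 1 (n(I) = 5 - 4 = 1)
P(U, L) = -74 + L (P(U, L) = 1*L - 74 = L - 74 = -74 + L)
1/(3628*P(-11 - 1*(-3), 37)) = 1/(3628*(-74 + 37)) = (1/3628)/(-37) = (1/3628)*(-1/37) = -1/134236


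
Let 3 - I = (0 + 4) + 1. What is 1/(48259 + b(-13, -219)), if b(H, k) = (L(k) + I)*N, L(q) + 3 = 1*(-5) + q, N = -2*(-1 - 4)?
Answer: 1/45969 ≈ 2.1754e-5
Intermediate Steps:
N = 10 (N = -2*(-5) = 10)
L(q) = -8 + q (L(q) = -3 + (1*(-5) + q) = -3 + (-5 + q) = -8 + q)
I = -2 (I = 3 - ((0 + 4) + 1) = 3 - (4 + 1) = 3 - 1*5 = 3 - 5 = -2)
b(H, k) = -100 + 10*k (b(H, k) = ((-8 + k) - 2)*10 = (-10 + k)*10 = -100 + 10*k)
1/(48259 + b(-13, -219)) = 1/(48259 + (-100 + 10*(-219))) = 1/(48259 + (-100 - 2190)) = 1/(48259 - 2290) = 1/45969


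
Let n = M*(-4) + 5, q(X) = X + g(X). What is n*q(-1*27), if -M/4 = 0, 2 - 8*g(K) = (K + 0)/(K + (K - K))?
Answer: -1075/8 ≈ -134.38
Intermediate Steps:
g(K) = ⅛ (g(K) = ¼ - (K + 0)/(8*(K + (K - K))) = ¼ - K/(8*(K + 0)) = ¼ - K/(8*K) = ¼ - ⅛*1 = ¼ - ⅛ = ⅛)
M = 0 (M = -4*0 = 0)
q(X) = ⅛ + X (q(X) = X + ⅛ = ⅛ + X)
n = 5 (n = 0*(-4) + 5 = 0 + 5 = 5)
n*q(-1*27) = 5*(⅛ - 1*27) = 5*(⅛ - 27) = 5*(-215/8) = -1075/8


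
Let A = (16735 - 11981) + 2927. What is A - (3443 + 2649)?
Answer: 1589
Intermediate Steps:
A = 7681 (A = 4754 + 2927 = 7681)
A - (3443 + 2649) = 7681 - (3443 + 2649) = 7681 - 1*6092 = 7681 - 6092 = 1589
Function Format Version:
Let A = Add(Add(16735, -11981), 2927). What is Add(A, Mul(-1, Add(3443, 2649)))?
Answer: 1589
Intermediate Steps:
A = 7681 (A = Add(4754, 2927) = 7681)
Add(A, Mul(-1, Add(3443, 2649))) = Add(7681, Mul(-1, Add(3443, 2649))) = Add(7681, Mul(-1, 6092)) = Add(7681, -6092) = 1589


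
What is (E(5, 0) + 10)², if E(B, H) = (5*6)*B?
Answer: 25600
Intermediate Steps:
E(B, H) = 30*B
(E(5, 0) + 10)² = (30*5 + 10)² = (150 + 10)² = 160² = 25600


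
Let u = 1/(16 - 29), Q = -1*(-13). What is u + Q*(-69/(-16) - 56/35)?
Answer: 36593/1040 ≈ 35.186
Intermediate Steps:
Q = 13
u = -1/13 (u = 1/(-13) = -1/13 ≈ -0.076923)
u + Q*(-69/(-16) - 56/35) = -1/13 + 13*(-69/(-16) - 56/35) = -1/13 + 13*(-69*(-1/16) - 56*1/35) = -1/13 + 13*(69/16 - 8/5) = -1/13 + 13*(217/80) = -1/13 + 2821/80 = 36593/1040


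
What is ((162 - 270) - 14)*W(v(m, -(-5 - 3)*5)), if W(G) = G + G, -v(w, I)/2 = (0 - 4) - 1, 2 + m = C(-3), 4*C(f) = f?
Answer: -2440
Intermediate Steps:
C(f) = f/4
m = -11/4 (m = -2 + (¼)*(-3) = -2 - ¾ = -11/4 ≈ -2.7500)
v(w, I) = 10 (v(w, I) = -2*((0 - 4) - 1) = -2*(-4 - 1) = -2*(-5) = 10)
W(G) = 2*G
((162 - 270) - 14)*W(v(m, -(-5 - 3)*5)) = ((162 - 270) - 14)*(2*10) = (-108 - 14)*20 = -122*20 = -2440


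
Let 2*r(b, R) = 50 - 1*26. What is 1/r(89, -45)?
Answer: 1/12 ≈ 0.083333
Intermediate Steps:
r(b, R) = 12 (r(b, R) = (50 - 1*26)/2 = (50 - 26)/2 = (½)*24 = 12)
1/r(89, -45) = 1/12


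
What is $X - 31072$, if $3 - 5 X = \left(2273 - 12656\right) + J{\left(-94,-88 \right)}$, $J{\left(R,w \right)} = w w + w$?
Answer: $-30526$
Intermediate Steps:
$J{\left(R,w \right)} = w + w^{2}$ ($J{\left(R,w \right)} = w^{2} + w = w + w^{2}$)
$X = 546$ ($X = \frac{3}{5} - \frac{\left(2273 - 12656\right) - 88 \left(1 - 88\right)}{5} = \frac{3}{5} - \frac{-10383 - -7656}{5} = \frac{3}{5} - \frac{-10383 + 7656}{5} = \frac{3}{5} - - \frac{2727}{5} = \frac{3}{5} + \frac{2727}{5} = 546$)
$X - 31072 = 546 - 31072 = -30526$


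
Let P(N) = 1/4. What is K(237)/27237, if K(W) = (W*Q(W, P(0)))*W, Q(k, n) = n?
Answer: 18723/36316 ≈ 0.51556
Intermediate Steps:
P(N) = 1/4
K(W) = W**2/4 (K(W) = (W*(1/4))*W = (W/4)*W = W**2/4)
K(237)/27237 = ((1/4)*237**2)/27237 = ((1/4)*56169)*(1/27237) = (56169/4)*(1/27237) = 18723/36316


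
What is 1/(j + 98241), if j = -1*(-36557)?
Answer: 1/134798 ≈ 7.4185e-6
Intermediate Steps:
j = 36557
1/(j + 98241) = 1/(36557 + 98241) = 1/134798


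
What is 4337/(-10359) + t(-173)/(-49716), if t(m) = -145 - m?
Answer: -5997454/14305779 ≈ -0.41923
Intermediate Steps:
4337/(-10359) + t(-173)/(-49716) = 4337/(-10359) + (-145 - 1*(-173))/(-49716) = 4337*(-1/10359) + (-145 + 173)*(-1/49716) = -4337/10359 + 28*(-1/49716) = -4337/10359 - 7/12429 = -5997454/14305779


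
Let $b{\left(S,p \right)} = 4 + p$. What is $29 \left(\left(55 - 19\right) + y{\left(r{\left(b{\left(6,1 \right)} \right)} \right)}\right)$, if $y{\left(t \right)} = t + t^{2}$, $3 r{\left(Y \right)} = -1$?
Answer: $\frac{9338}{9} \approx 1037.6$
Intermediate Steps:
$r{\left(Y \right)} = - \frac{1}{3}$ ($r{\left(Y \right)} = \frac{1}{3} \left(-1\right) = - \frac{1}{3}$)
$29 \left(\left(55 - 19\right) + y{\left(r{\left(b{\left(6,1 \right)} \right)} \right)}\right) = 29 \left(\left(55 - 19\right) - \frac{1 - \frac{1}{3}}{3}\right) = 29 \left(36 - \frac{2}{9}\right) = 29 \cdot \frac{322}{9} = \frac{9338}{9}$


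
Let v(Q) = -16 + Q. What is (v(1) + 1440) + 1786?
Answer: 3211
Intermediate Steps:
(v(1) + 1440) + 1786 = ((-16 + 1) + 1440) + 1786 = (-15 + 1440) + 1786 = 1425 + 1786 = 3211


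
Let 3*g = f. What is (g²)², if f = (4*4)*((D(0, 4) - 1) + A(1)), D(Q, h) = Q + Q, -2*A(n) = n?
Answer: 4096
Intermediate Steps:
A(n) = -n/2
D(Q, h) = 2*Q
f = -24 (f = (4*4)*((2*0 - 1) - ½*1) = 16*((0 - 1) - ½) = 16*(-1 - ½) = 16*(-3/2) = -24)
g = -8 (g = (⅓)*(-24) = -8)
(g²)² = ((-8)²)² = 64² = 4096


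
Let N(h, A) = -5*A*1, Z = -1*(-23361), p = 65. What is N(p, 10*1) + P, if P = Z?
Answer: 23311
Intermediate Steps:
Z = 23361
N(h, A) = -5*A
P = 23361
N(p, 10*1) + P = -50 + 23361 = 23311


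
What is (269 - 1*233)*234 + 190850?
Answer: 199274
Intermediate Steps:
(269 - 1*233)*234 + 190850 = (269 - 233)*234 + 190850 = 36*234 + 190850 = 8424 + 190850 = 199274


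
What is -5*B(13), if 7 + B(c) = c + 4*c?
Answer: -290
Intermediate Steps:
B(c) = -7 + 5*c (B(c) = -7 + (c + 4*c) = -7 + 5*c)
-5*B(13) = -5*(-7 + 5*13) = -5*(-7 + 65) = -5*58 = -290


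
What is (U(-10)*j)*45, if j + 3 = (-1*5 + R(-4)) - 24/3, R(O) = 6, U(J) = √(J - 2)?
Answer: -900*I*√3 ≈ -1558.8*I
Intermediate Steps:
U(J) = √(-2 + J)
j = -10 (j = -3 + ((-1*5 + 6) - 24/3) = -3 + ((-5 + 6) - 24*⅓) = -3 + (1 - 8) = -3 - 7 = -10)
(U(-10)*j)*45 = (√(-2 - 10)*(-10))*45 = (√(-12)*(-10))*45 = ((2*I*√3)*(-10))*45 = -20*I*√3*45 = -900*I*√3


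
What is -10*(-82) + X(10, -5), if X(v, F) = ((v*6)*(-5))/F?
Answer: 880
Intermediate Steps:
X(v, F) = -30*v/F (X(v, F) = ((6*v)*(-5))/F = (-30*v)/F = -30*v/F)
-10*(-82) + X(10, -5) = -10*(-82) - 30*10/(-5) = 820 - 30*10*(-1/5) = 820 + 60 = 880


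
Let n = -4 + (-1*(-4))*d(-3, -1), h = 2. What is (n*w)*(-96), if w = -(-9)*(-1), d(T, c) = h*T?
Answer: -24192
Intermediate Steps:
d(T, c) = 2*T
w = -9 (w = -9*1 = -9)
n = -28 (n = -4 + (-1*(-4))*(2*(-3)) = -4 + 4*(-6) = -4 - 24 = -28)
(n*w)*(-96) = -28*(-9)*(-96) = 252*(-96) = -24192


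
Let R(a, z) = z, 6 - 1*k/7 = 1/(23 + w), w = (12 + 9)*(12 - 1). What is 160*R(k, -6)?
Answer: -960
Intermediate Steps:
w = 231 (w = 21*11 = 231)
k = 10661/254 (k = 42 - 7/(23 + 231) = 42 - 7/254 = 10661/254 ≈ 41.972)
160*R(k, -6) = 160*(-6) = -960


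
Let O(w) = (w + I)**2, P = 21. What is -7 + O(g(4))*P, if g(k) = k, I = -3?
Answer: 14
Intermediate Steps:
O(w) = (-3 + w)**2 (O(w) = (w - 3)**2 = (-3 + w)**2)
-7 + O(g(4))*P = -7 + (-3 + 4)**2*21 = -7 + 1**2*21 = -7 + 1*21 = -7 + 21 = 14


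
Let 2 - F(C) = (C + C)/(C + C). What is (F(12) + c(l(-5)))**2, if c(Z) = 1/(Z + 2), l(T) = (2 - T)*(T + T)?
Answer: 4489/4624 ≈ 0.97080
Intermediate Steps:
l(T) = 2*T*(2 - T) (l(T) = (2 - T)*(2*T) = 2*T*(2 - T))
F(C) = 1 (F(C) = 2 - (C + C)/(C + C) = 2 - 2*C/(2*C) = 2 - 2*C*1/(2*C) = 2 - 1*1 = 2 - 1 = 1)
c(Z) = 1/(2 + Z)
(F(12) + c(l(-5)))**2 = (1 + 1/(2 + 2*(-5)*(2 - 1*(-5))))**2 = (1 + 1/(2 + 2*(-5)*(2 + 5)))**2 = (1 + 1/(2 + 2*(-5)*7))**2 = (1 + 1/(2 - 70))**2 = (1 + 1/(-68))**2 = (1 - 1/68)**2 = (67/68)**2 = 4489/4624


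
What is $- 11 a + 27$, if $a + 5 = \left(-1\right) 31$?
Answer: $423$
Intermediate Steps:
$a = -36$ ($a = -5 - 31 = -36$)
$- 11 a + 27 = \left(-11\right) \left(-36\right) + 27 = 396 + 27 = 423$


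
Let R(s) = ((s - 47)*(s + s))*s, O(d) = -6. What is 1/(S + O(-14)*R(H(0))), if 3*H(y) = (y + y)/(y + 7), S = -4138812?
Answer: -1/4138812 ≈ -2.4162e-7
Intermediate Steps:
H(y) = 2*y/(3*(7 + y)) (H(y) = ((y + y)/(y + 7))/3 = ((2*y)/(7 + y))/3 = (2*y/(7 + y))/3 = 2*y/(3*(7 + y)))
R(s) = 2*s**2*(-47 + s) (R(s) = ((-47 + s)*(2*s))*s = (2*s*(-47 + s))*s = 2*s**2*(-47 + s))
1/(S + O(-14)*R(H(0))) = 1/(-4138812 - 12*((2/3)*0/(7 + 0))**2*(-47 + (2/3)*0/(7 + 0))) = 1/(-4138812 - 12*((2/3)*0/7)**2*(-47 + (2/3)*0/7)) = 1/(-4138812 - 12*((2/3)*0*(1/7))**2*(-47 + (2/3)*0*(1/7))) = 1/(-4138812 - 12*0**2*(-47 + 0)) = 1/(-4138812 - 12*0*(-47)) = 1/(-4138812 - 6*0) = 1/(-4138812 + 0) = 1/(-4138812) = -1/4138812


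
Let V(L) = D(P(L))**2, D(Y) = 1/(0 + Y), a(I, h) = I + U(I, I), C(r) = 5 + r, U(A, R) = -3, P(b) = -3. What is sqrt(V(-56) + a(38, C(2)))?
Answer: 2*sqrt(79)/3 ≈ 5.9255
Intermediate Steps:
a(I, h) = -3 + I (a(I, h) = I - 3 = -3 + I)
D(Y) = 1/Y
V(L) = 1/9 (V(L) = (1/(-3))**2 = (-1/3)**2 = 1/9)
sqrt(V(-56) + a(38, C(2))) = sqrt(1/9 + (-3 + 38)) = sqrt(1/9 + 35) = sqrt(316/9) = 2*sqrt(79)/3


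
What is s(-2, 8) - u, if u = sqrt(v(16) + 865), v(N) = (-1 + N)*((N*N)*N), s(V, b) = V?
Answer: -2 - sqrt(62305) ≈ -251.61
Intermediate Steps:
v(N) = N**3*(-1 + N) (v(N) = (-1 + N)*(N**2*N) = (-1 + N)*N**3 = N**3*(-1 + N))
u = sqrt(62305) (u = sqrt(16**3*(-1 + 16) + 865) = sqrt(4096*15 + 865) = sqrt(61440 + 865) = sqrt(62305) ≈ 249.61)
s(-2, 8) - u = -2 - sqrt(62305)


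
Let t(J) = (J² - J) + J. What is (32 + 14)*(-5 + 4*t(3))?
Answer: 1426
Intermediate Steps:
t(J) = J²
(32 + 14)*(-5 + 4*t(3)) = (32 + 14)*(-5 + 4*3²) = 46*(-5 + 4*9) = 46*(-5 + 36) = 46*31 = 1426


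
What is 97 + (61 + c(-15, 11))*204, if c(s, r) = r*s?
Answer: -21119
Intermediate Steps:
97 + (61 + c(-15, 11))*204 = 97 + (61 + 11*(-15))*204 = 97 + (61 - 165)*204 = 97 - 104*204 = 97 - 21216 = -21119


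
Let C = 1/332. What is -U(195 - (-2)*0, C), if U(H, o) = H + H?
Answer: -390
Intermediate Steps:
C = 1/332 ≈ 0.0030120
U(H, o) = 2*H
-U(195 - (-2)*0, C) = -2*(195 - (-2)*0) = -2*(195 - 1*0) = -2*(195 + 0) = -2*195 = -1*390 = -390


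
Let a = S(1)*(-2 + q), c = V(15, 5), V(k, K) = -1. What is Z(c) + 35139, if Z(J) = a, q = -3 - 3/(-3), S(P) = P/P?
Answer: 35135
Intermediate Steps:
S(P) = 1
q = -2 (q = -3 - 3*(-1)/3 = -3 - 1*(-1) = -3 + 1 = -2)
c = -1
a = -4 (a = 1*(-2 - 2) = 1*(-4) = -4)
Z(J) = -4
Z(c) + 35139 = -4 + 35139 = 35135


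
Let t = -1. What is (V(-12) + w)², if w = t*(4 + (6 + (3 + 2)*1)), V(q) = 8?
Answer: 49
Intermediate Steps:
w = -15 (w = -(4 + (6 + (3 + 2)*1)) = -(4 + (6 + 5*1)) = -(4 + (6 + 5)) = -(4 + 11) = -1*15 = -15)
(V(-12) + w)² = (8 - 15)² = (-7)² = 49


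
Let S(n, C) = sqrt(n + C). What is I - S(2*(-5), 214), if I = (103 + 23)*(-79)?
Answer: -9954 - 2*sqrt(51) ≈ -9968.3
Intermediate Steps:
S(n, C) = sqrt(C + n)
I = -9954 (I = 126*(-79) = -9954)
I - S(2*(-5), 214) = -9954 - sqrt(214 + 2*(-5)) = -9954 - sqrt(214 - 10) = -9954 - sqrt(204) = -9954 - 2*sqrt(51)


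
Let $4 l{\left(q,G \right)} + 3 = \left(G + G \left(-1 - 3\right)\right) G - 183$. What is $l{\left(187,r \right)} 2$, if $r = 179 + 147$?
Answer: $-159507$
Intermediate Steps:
$r = 326$
$l{\left(q,G \right)} = - \frac{93}{2} - \frac{3 G^{2}}{4}$ ($l{\left(q,G \right)} = - \frac{3}{4} + \frac{\left(G + G \left(-1 - 3\right)\right) G - 183}{4} = - \frac{3}{4} + \frac{\left(G + G \left(-4\right)\right) G - 183}{4} = - \frac{3}{4} + \frac{\left(G - 4 G\right) G - 183}{4} = - \frac{3}{4} + \frac{- 3 G G - 183}{4} = - \frac{3}{4} + \frac{- 3 G^{2} - 183}{4} = - \frac{3}{4} + \frac{-183 - 3 G^{2}}{4} = - \frac{3}{4} - \left(\frac{183}{4} + \frac{3 G^{2}}{4}\right) = - \frac{93}{2} - \frac{3 G^{2}}{4}$)
$l{\left(187,r \right)} 2 = \left(- \frac{93}{2} - \frac{3 \cdot 326^{2}}{4}\right) 2 = \left(- \frac{93}{2} - 79707\right) 2 = \left(- \frac{159507}{2}\right) 2 = -159507$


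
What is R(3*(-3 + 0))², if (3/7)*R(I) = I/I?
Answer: 49/9 ≈ 5.4444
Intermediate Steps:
R(I) = 7/3 (R(I) = 7*(I/I)/3 = (7/3)*1 = 7/3)
R(3*(-3 + 0))² = (7/3)² = 49/9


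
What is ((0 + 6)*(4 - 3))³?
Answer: 216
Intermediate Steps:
((0 + 6)*(4 - 3))³ = (6*1)³ = 6³ = 216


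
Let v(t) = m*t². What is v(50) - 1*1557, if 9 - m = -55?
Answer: 158443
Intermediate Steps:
m = 64 (m = 9 - 1*(-55) = 9 + 55 = 64)
v(t) = 64*t²
v(50) - 1*1557 = 64*50² - 1*1557 = 64*2500 - 1557 = 160000 - 1557 = 158443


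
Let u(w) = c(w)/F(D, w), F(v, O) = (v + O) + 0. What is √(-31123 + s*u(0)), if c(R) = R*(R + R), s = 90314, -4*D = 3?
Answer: I*√31123 ≈ 176.42*I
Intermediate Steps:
D = -¾ (D = -¼*3 = -¾ ≈ -0.75000)
F(v, O) = O + v (F(v, O) = (O + v) + 0 = O + v)
c(R) = 2*R² (c(R) = R*(2*R) = 2*R²)
u(w) = 2*w²/(-¾ + w) (u(w) = (2*w²)/(w - ¾) = (2*w²)/(-¾ + w) = 2*w²/(-¾ + w))
√(-31123 + s*u(0)) = √(-31123 + 90314*(8*0²/(-3 + 4*0))) = √(-31123 + 90314*(8*0/(-3 + 0))) = √(-31123 + 90314*(8*0/(-3))) = √(-31123 + 90314*(8*0*(-⅓))) = √(-31123 + 90314*0) = √(-31123 + 0) = √(-31123) = I*√31123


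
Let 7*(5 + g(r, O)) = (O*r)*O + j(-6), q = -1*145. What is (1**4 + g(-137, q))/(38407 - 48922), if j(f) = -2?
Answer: 576091/14721 ≈ 39.134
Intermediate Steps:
q = -145
g(r, O) = -37/7 + r*O**2/7 (g(r, O) = -5 + ((O*r)*O - 2)/7 = -5 + (r*O**2 - 2)/7 = -5 + (-2 + r*O**2)/7 = -5 + (-2/7 + r*O**2/7) = -37/7 + r*O**2/7)
(1**4 + g(-137, q))/(38407 - 48922) = (1**4 + (-37/7 + (1/7)*(-137)*(-145)**2))/(38407 - 48922) = (1 + (-37/7 + (1/7)*(-137)*21025))/(-10515) = (1 + (-37/7 - 2880425/7))*(-1/10515) = (1 - 2880462/7)*(-1/10515) = -2880455/7*(-1/10515) = 576091/14721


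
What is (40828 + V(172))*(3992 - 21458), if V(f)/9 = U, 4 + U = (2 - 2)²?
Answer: -712473072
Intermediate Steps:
U = -4 (U = -4 + (2 - 2)² = -4 + 0² = -4 + 0 = -4)
V(f) = -36 (V(f) = 9*(-4) = -36)
(40828 + V(172))*(3992 - 21458) = (40828 - 36)*(3992 - 21458) = 40792*(-17466) = -712473072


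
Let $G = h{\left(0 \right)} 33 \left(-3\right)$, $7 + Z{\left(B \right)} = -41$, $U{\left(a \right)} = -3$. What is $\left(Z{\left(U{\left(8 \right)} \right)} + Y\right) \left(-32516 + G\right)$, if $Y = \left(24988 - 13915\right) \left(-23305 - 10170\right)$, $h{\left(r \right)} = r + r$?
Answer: $12052664197068$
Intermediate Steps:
$h{\left(r \right)} = 2 r$
$Z{\left(B \right)} = -48$ ($Z{\left(B \right)} = -7 - 41 = -48$)
$Y = -370668675$ ($Y = 11073 \left(-33475\right) = -370668675$)
$G = 0$ ($G = 2 \cdot 0 \cdot 33 \left(-3\right) = 0 \cdot 33 \left(-3\right) = 0 \left(-3\right) = 0$)
$\left(Z{\left(U{\left(8 \right)} \right)} + Y\right) \left(-32516 + G\right) = \left(-48 - 370668675\right) \left(-32516 + 0\right) = \left(-370668723\right) \left(-32516\right) = 12052664197068$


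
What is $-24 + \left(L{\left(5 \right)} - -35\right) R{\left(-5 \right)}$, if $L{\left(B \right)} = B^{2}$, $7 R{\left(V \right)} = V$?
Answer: $- \frac{468}{7} \approx -66.857$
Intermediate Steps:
$R{\left(V \right)} = \frac{V}{7}$
$-24 + \left(L{\left(5 \right)} - -35\right) R{\left(-5 \right)} = -24 + \left(5^{2} - -35\right) \frac{1}{7} \left(-5\right) = -24 + \left(25 + 35\right) \left(- \frac{5}{7}\right) = -24 + 60 \left(- \frac{5}{7}\right) = -24 - \frac{300}{7} = - \frac{468}{7}$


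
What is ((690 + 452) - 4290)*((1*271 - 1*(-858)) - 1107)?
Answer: -69256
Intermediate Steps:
((690 + 452) - 4290)*((1*271 - 1*(-858)) - 1107) = (1142 - 4290)*((271 + 858) - 1107) = -3148*(1129 - 1107) = -3148*22 = -69256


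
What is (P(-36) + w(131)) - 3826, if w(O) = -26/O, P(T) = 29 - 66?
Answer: -506079/131 ≈ -3863.2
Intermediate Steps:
P(T) = -37
(P(-36) + w(131)) - 3826 = (-37 - 26/131) - 3826 = -4873/131 - 3826 = -506079/131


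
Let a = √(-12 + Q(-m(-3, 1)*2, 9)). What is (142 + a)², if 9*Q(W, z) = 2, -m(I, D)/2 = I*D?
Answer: (426 + I*√106)²/9 ≈ 20152.0 + 974.65*I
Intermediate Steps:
m(I, D) = -2*D*I (m(I, D) = -2*I*D = -2*D*I)
Q(W, z) = 2/9 (Q(W, z) = (⅑)*2 = 2/9)
a = I*√106/3 (a = √(-12 + 2/9) = √(-106/9) = I*√106/3 ≈ 3.4319*I)
(142 + a)² = (142 + I*√106/3)²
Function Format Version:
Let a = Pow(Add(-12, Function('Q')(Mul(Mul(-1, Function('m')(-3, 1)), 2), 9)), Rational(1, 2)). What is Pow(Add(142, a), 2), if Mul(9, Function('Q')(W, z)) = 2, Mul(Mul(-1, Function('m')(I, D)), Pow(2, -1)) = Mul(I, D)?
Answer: Mul(Rational(1, 9), Pow(Add(426, Mul(I, Pow(106, Rational(1, 2)))), 2)) ≈ Add(20152., Mul(974.65, I))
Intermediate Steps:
Function('m')(I, D) = Mul(-2, D, I) (Function('m')(I, D) = Mul(-2, Mul(I, D)) = Mul(-2, Mul(D, I)) = Mul(-2, D, I))
Function('Q')(W, z) = Rational(2, 9) (Function('Q')(W, z) = Mul(Rational(1, 9), 2) = Rational(2, 9))
a = Mul(Rational(1, 3), I, Pow(106, Rational(1, 2))) (a = Pow(Add(-12, Rational(2, 9)), Rational(1, 2)) = Pow(Rational(-106, 9), Rational(1, 2)) = Mul(Rational(1, 3), I, Pow(106, Rational(1, 2))) ≈ Mul(3.4319, I))
Pow(Add(142, a), 2) = Pow(Add(142, Mul(Rational(1, 3), I, Pow(106, Rational(1, 2)))), 2)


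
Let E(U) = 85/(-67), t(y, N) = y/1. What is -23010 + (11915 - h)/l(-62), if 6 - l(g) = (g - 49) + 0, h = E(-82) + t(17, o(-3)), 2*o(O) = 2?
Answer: -13813703/603 ≈ -22908.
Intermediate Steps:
o(O) = 1 (o(O) = (½)*2 = 1)
t(y, N) = y (t(y, N) = y*1 = y)
E(U) = -85/67 (E(U) = 85*(-1/67) = -85/67)
h = 1054/67 (h = -85/67 + 17 = 1054/67 ≈ 15.731)
l(g) = 55 - g (l(g) = 6 - ((g - 49) + 0) = 6 - ((-49 + g) + 0) = 6 - (-49 + g) = 6 + (49 - g) = 55 - g)
-23010 + (11915 - h)/l(-62) = -23010 + (11915 - 1*1054/67)/(55 - 1*(-62)) = -23010 + (11915 - 1054/67)/(55 + 62) = -23010 + (797251/67)/117 = -23010 + (797251/67)*(1/117) = -23010 + 61327/603 = -13813703/603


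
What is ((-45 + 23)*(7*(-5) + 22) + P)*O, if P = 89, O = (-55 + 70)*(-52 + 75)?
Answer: 129375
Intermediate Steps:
O = 345 (O = 15*23 = 345)
((-45 + 23)*(7*(-5) + 22) + P)*O = ((-45 + 23)*(7*(-5) + 22) + 89)*345 = (-22*(-35 + 22) + 89)*345 = (-22*(-13) + 89)*345 = (286 + 89)*345 = 375*345 = 129375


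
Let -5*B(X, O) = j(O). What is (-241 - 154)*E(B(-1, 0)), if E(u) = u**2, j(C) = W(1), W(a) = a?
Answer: -79/5 ≈ -15.800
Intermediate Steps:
j(C) = 1
B(X, O) = -1/5 (B(X, O) = -1/5*1 = -1/5)
(-241 - 154)*E(B(-1, 0)) = (-241 - 154)*(-1/5)**2 = -395*1/25 = -79/5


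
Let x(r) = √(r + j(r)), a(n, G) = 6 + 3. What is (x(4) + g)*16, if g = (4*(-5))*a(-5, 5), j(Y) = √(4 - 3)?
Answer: -2880 + 16*√5 ≈ -2844.2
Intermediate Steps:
j(Y) = 1 (j(Y) = √1 = 1)
a(n, G) = 9
x(r) = √(1 + r) (x(r) = √(r + 1) = √(1 + r))
g = -180 (g = (4*(-5))*9 = -20*9 = -180)
(x(4) + g)*16 = (√(1 + 4) - 180)*16 = (√5 - 180)*16 = (-180 + √5)*16 = -2880 + 16*√5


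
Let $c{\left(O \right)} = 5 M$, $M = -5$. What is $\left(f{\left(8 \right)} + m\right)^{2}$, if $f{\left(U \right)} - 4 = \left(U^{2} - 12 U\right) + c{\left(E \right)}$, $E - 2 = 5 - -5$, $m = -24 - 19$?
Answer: $9216$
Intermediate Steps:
$m = -43$ ($m = -24 - 19 = -43$)
$E = 12$ ($E = 2 + \left(5 - -5\right) = 2 + \left(5 + 5\right) = 2 + 10 = 12$)
$c{\left(O \right)} = -25$ ($c{\left(O \right)} = 5 \left(-5\right) = -25$)
$f{\left(U \right)} = -21 + U^{2} - 12 U$ ($f{\left(U \right)} = 4 - \left(25 - U^{2} + 12 U\right) = -21 + U^{2} - 12 U$)
$\left(f{\left(8 \right)} + m\right)^{2} = \left(\left(-21 + 8^{2} - 96\right) - 43\right)^{2} = \left(\left(-21 + 64 - 96\right) - 43\right)^{2} = \left(-53 - 43\right)^{2} = \left(-96\right)^{2} = 9216$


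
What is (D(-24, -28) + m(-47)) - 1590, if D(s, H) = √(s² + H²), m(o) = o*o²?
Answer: -105413 + 4*√85 ≈ -1.0538e+5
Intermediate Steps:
m(o) = o³
D(s, H) = √(H² + s²)
(D(-24, -28) + m(-47)) - 1590 = (√((-28)² + (-24)²) + (-47)³) - 1590 = (√(784 + 576) - 103823) - 1590 = (√1360 - 103823) - 1590 = (4*√85 - 103823) - 1590 = (-103823 + 4*√85) - 1590 = -105413 + 4*√85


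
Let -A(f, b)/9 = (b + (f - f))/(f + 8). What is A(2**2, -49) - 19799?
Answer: -79049/4 ≈ -19762.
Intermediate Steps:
A(f, b) = -9*b/(8 + f) (A(f, b) = -9*(b + (f - f))/(f + 8) = -9*(b + 0)/(8 + f) = -9*b/(8 + f))
A(2**2, -49) - 19799 = -9*(-49)/(8 + 2**2) - 19799 = -9*(-49)/(8 + 4) - 19799 = -9*(-49)/12 - 19799 = -9*(-49)*1/12 - 19799 = 147/4 - 19799 = -79049/4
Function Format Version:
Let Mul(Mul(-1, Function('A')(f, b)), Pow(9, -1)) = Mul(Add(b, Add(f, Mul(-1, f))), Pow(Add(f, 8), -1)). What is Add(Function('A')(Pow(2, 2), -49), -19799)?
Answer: Rational(-79049, 4) ≈ -19762.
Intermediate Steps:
Function('A')(f, b) = Mul(-9, b, Pow(Add(8, f), -1)) (Function('A')(f, b) = Mul(-9, Mul(Add(b, Add(f, Mul(-1, f))), Pow(Add(f, 8), -1))) = Mul(-9, Mul(Add(b, 0), Pow(Add(8, f), -1))) = Mul(-9, Mul(b, Pow(Add(8, f), -1))) = Mul(-9, b, Pow(Add(8, f), -1)))
Add(Function('A')(Pow(2, 2), -49), -19799) = Add(Mul(-9, -49, Pow(Add(8, Pow(2, 2)), -1)), -19799) = Add(Mul(-9, -49, Pow(Add(8, 4), -1)), -19799) = Add(Mul(-9, -49, Pow(12, -1)), -19799) = Add(Mul(-9, -49, Rational(1, 12)), -19799) = Add(Rational(147, 4), -19799) = Rational(-79049, 4)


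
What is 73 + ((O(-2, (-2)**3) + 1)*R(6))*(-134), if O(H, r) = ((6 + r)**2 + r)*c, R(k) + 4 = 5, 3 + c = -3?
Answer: -3277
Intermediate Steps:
c = -6 (c = -3 - 3 = -6)
R(k) = 1 (R(k) = -4 + 5 = 1)
O(H, r) = -6*r - 6*(6 + r)**2 (O(H, r) = ((6 + r)**2 + r)*(-6) = (r + (6 + r)**2)*(-6) = -6*r - 6*(6 + r)**2)
73 + ((O(-2, (-2)**3) + 1)*R(6))*(-134) = 73 + (((-6*(-2)**3 - 6*(6 + (-2)**3)**2) + 1)*1)*(-134) = 73 + (((-6*(-8) - 6*(6 - 8)**2) + 1)*1)*(-134) = 73 + (((48 - 6*(-2)**2) + 1)*1)*(-134) = 73 + (((48 - 6*4) + 1)*1)*(-134) = 73 + (((48 - 24) + 1)*1)*(-134) = 73 + ((24 + 1)*1)*(-134) = 73 + (25*1)*(-134) = 73 + 25*(-134) = 73 - 3350 = -3277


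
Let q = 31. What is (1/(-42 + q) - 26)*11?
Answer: -287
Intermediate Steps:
(1/(-42 + q) - 26)*11 = (1/(-42 + 31) - 26)*11 = (1/(-11) - 26)*11 = (-1/11 - 26)*11 = -287/11*11 = -287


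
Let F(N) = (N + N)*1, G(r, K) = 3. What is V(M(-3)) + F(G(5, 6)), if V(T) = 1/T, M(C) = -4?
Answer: 23/4 ≈ 5.7500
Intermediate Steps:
F(N) = 2*N (F(N) = (2*N)*1 = 2*N)
V(M(-3)) + F(G(5, 6)) = 1/(-4) + 2*3 = -¼ + 6 = 23/4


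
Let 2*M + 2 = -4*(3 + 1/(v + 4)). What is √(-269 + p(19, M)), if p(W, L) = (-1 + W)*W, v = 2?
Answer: √73 ≈ 8.5440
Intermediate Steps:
M = -22/3 (M = -1 + (-4*(3 + 1/(2 + 4)))/2 = -1 + (-4*(3 + 1/6))/2 = -1 + (-4*(3 + ⅙))/2 = -1 + (-4*19/6)/2 = -1 + (½)*(-38/3) = -1 - 19/3 = -22/3 ≈ -7.3333)
p(W, L) = W*(-1 + W)
√(-269 + p(19, M)) = √(-269 + 19*(-1 + 19)) = √(-269 + 19*18) = √(-269 + 342) = √73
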